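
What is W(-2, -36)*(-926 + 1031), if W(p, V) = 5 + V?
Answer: -3255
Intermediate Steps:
W(-2, -36)*(-926 + 1031) = (5 - 36)*(-926 + 1031) = -31*105 = -3255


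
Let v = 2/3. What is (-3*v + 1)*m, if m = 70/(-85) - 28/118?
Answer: 1064/1003 ≈ 1.0608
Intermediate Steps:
v = ⅔ (v = 2*(⅓) = ⅔ ≈ 0.66667)
m = -1064/1003 (m = 70*(-1/85) - 28*1/118 = -14/17 - 14/59 = -1064/1003 ≈ -1.0608)
(-3*v + 1)*m = (-3*⅔ + 1)*(-1064/1003) = (-2 + 1)*(-1064/1003) = -1*(-1064/1003) = 1064/1003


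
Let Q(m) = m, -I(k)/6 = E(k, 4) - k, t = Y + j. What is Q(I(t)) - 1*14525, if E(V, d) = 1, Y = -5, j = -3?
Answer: -14579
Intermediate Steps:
t = -8 (t = -5 - 3 = -8)
I(k) = -6 + 6*k (I(k) = -6*(1 - k) = -6 + 6*k)
Q(I(t)) - 1*14525 = (-6 + 6*(-8)) - 1*14525 = (-6 - 48) - 14525 = -54 - 14525 = -14579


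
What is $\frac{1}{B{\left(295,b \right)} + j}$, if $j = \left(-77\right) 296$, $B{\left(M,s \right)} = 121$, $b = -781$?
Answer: $- \frac{1}{22671} \approx -4.4109 \cdot 10^{-5}$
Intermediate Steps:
$j = -22792$
$\frac{1}{B{\left(295,b \right)} + j} = \frac{1}{121 - 22792} = \frac{1}{-22671} = - \frac{1}{22671}$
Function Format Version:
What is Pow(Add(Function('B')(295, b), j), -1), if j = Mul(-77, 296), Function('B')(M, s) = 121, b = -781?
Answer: Rational(-1, 22671) ≈ -4.4109e-5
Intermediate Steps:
j = -22792
Pow(Add(Function('B')(295, b), j), -1) = Pow(Add(121, -22792), -1) = Pow(-22671, -1) = Rational(-1, 22671)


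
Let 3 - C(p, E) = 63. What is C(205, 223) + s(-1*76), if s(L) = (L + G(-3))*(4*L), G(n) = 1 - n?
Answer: 21828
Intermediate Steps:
C(p, E) = -60 (C(p, E) = 3 - 1*63 = 3 - 63 = -60)
s(L) = 4*L*(4 + L) (s(L) = (L + (1 - 1*(-3)))*(4*L) = (L + (1 + 3))*(4*L) = (L + 4)*(4*L) = (4 + L)*(4*L) = 4*L*(4 + L))
C(205, 223) + s(-1*76) = -60 + 4*(-1*76)*(4 - 1*76) = -60 + 4*(-76)*(4 - 76) = -60 + 4*(-76)*(-72) = -60 + 21888 = 21828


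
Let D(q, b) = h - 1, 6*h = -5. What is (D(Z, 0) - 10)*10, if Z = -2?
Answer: -355/3 ≈ -118.33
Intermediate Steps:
h = -5/6 (h = (1/6)*(-5) = -5/6 ≈ -0.83333)
D(q, b) = -11/6 (D(q, b) = -5/6 - 1 = -11/6)
(D(Z, 0) - 10)*10 = (-11/6 - 10)*10 = -71/6*10 = -355/3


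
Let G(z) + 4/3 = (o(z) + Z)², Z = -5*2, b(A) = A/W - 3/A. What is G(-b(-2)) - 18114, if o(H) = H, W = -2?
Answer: -215509/12 ≈ -17959.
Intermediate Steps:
b(A) = -3/A - A/2 (b(A) = A/(-2) - 3/A = A*(-½) - 3/A = -A/2 - 3/A = -3/A - A/2)
Z = -10
G(z) = -4/3 + (-10 + z)² (G(z) = -4/3 + (z - 10)² = -4/3 + (-10 + z)²)
G(-b(-2)) - 18114 = (-4/3 + (-10 - (-3/(-2) - ½*(-2)))²) - 18114 = (-4/3 + (-10 - (-3*(-½) + 1))²) - 18114 = (-4/3 + (-10 - (3/2 + 1))²) - 18114 = (-4/3 + (-10 - 1*5/2)²) - 18114 = (-4/3 + (-10 - 5/2)²) - 18114 = (-4/3 + (-25/2)²) - 18114 = (-4/3 + 625/4) - 18114 = 1859/12 - 18114 = -215509/12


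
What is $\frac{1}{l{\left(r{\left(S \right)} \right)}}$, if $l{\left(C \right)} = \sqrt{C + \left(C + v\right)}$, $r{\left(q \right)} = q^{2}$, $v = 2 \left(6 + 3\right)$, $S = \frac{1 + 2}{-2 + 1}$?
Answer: $\frac{1}{6} \approx 0.16667$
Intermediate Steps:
$S = -3$ ($S = \frac{3}{-1} = 3 \left(-1\right) = -3$)
$v = 18$ ($v = 2 \cdot 9 = 18$)
$l{\left(C \right)} = \sqrt{18 + 2 C}$ ($l{\left(C \right)} = \sqrt{C + \left(C + 18\right)} = \sqrt{C + \left(18 + C\right)} = \sqrt{18 + 2 C}$)
$\frac{1}{l{\left(r{\left(S \right)} \right)}} = \frac{1}{\sqrt{18 + 2 \left(-3\right)^{2}}} = \frac{1}{\sqrt{18 + 2 \cdot 9}} = \frac{1}{\sqrt{18 + 18}} = \frac{1}{\sqrt{36}} = \frac{1}{6}$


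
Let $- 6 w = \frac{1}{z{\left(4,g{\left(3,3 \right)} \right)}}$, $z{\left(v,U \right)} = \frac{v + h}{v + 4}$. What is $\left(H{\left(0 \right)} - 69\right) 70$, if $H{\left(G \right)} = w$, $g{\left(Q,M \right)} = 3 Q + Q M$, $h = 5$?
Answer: $- \frac{130690}{27} \approx -4840.4$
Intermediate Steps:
$g{\left(Q,M \right)} = 3 Q + M Q$
$z{\left(v,U \right)} = \frac{5 + v}{4 + v}$ ($z{\left(v,U \right)} = \frac{v + 5}{v + 4} = \frac{5 + v}{4 + v}$)
$w = - \frac{4}{27}$ ($w = - \frac{1}{6 \frac{5 + 4}{4 + 4}} = - \frac{1}{6 \cdot \frac{1}{8} \cdot 9} = - \frac{1}{6 \cdot \frac{9}{8}} = \left(- \frac{1}{6}\right) \frac{8}{9} = - \frac{4}{27} \approx -0.14815$)
$H{\left(G \right)} = - \frac{4}{27}$
$\left(H{\left(0 \right)} - 69\right) 70 = \left(- \frac{4}{27} - 69\right) 70 = \left(- \frac{1867}{27}\right) 70 = - \frac{130690}{27}$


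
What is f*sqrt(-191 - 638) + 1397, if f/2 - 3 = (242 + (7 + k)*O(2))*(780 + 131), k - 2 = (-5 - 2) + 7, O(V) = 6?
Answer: 1397 + 539318*I*sqrt(829) ≈ 1397.0 + 1.5528e+7*I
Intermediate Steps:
k = 2 (k = 2 + ((-5 - 2) + 7) = 2 + (-7 + 7) = 2 + 0 = 2)
f = 539318 (f = 6 + 2*((242 + (7 + 2)*6)*(780 + 131)) = 6 + 2*((242 + 9*6)*911) = 6 + 2*((242 + 54)*911) = 6 + 2*(296*911) = 6 + 2*269656 = 6 + 539312 = 539318)
f*sqrt(-191 - 638) + 1397 = 539318*sqrt(-191 - 638) + 1397 = 539318*sqrt(-829) + 1397 = 539318*(I*sqrt(829)) + 1397 = 539318*I*sqrt(829) + 1397 = 1397 + 539318*I*sqrt(829)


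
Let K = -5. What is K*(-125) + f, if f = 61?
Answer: 686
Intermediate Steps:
K*(-125) + f = -5*(-125) + 61 = 625 + 61 = 686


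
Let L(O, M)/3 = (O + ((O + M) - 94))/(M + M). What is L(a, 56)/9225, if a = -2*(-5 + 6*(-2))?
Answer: 1/11480 ≈ 8.7108e-5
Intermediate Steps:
a = 34 (a = -2*(-5 - 12) = -2*(-17) = 34)
L(O, M) = 3*(-94 + M + 2*O)/(2*M) (L(O, M) = 3*((O + ((O + M) - 94))/(M + M)) = 3*((O + ((M + O) - 94))/((2*M))) = 3*((O + (-94 + M + O))*(1/(2*M))) = 3*((-94 + M + 2*O)*(1/(2*M))) = 3*((-94 + M + 2*O)/(2*M)) = 3*(-94 + M + 2*O)/(2*M))
L(a, 56)/9225 = ((3/2)*(-94 + 56 + 2*34)/56)/9225 = ((3/2)*(1/56)*(-94 + 56 + 68))*(1/9225) = ((3/2)*(1/56)*30)*(1/9225) = (45/56)*(1/9225) = 1/11480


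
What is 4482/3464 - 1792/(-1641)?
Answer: 6781225/2842212 ≈ 2.3859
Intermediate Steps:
4482/3464 - 1792/(-1641) = 4482*(1/3464) - 1792*(-1/1641) = 2241/1732 + 1792/1641 = 6781225/2842212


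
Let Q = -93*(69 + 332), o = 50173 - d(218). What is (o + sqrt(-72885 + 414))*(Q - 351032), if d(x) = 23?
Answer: -19474498750 - 2718275*I*sqrt(1479) ≈ -1.9475e+10 - 1.0454e+8*I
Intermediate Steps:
o = 50150 (o = 50173 - 1*23 = 50173 - 23 = 50150)
Q = -37293 (Q = -93*401 = -37293)
(o + sqrt(-72885 + 414))*(Q - 351032) = (50150 + sqrt(-72885 + 414))*(-37293 - 351032) = (50150 + sqrt(-72471))*(-388325) = (50150 + 7*I*sqrt(1479))*(-388325) = -19474498750 - 2718275*I*sqrt(1479)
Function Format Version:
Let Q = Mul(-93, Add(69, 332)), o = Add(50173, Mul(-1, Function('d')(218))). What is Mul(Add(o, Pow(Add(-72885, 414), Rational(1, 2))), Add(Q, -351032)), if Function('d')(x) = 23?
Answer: Add(-19474498750, Mul(-2718275, I, Pow(1479, Rational(1, 2)))) ≈ Add(-1.9475e+10, Mul(-1.0454e+8, I))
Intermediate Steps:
o = 50150 (o = Add(50173, Mul(-1, 23)) = Add(50173, -23) = 50150)
Q = -37293 (Q = Mul(-93, 401) = -37293)
Mul(Add(o, Pow(Add(-72885, 414), Rational(1, 2))), Add(Q, -351032)) = Mul(Add(50150, Pow(Add(-72885, 414), Rational(1, 2))), Add(-37293, -351032)) = Mul(Add(50150, Pow(-72471, Rational(1, 2))), -388325) = Mul(Add(50150, Mul(7, I, Pow(1479, Rational(1, 2)))), -388325) = Add(-19474498750, Mul(-2718275, I, Pow(1479, Rational(1, 2))))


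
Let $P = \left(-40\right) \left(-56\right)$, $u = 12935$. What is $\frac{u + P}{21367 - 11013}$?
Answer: $\frac{15175}{10354} \approx 1.4656$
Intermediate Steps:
$P = 2240$
$\frac{u + P}{21367 - 11013} = \frac{12935 + 2240}{21367 - 11013} = \frac{15175}{10354}$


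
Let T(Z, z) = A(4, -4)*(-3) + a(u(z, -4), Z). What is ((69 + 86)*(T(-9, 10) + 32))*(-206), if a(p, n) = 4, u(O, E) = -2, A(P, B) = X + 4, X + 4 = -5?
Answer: -1628430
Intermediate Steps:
X = -9 (X = -4 - 5 = -9)
A(P, B) = -5 (A(P, B) = -9 + 4 = -5)
T(Z, z) = 19 (T(Z, z) = -5*(-3) + 4 = 15 + 4 = 19)
((69 + 86)*(T(-9, 10) + 32))*(-206) = ((69 + 86)*(19 + 32))*(-206) = (155*51)*(-206) = 7905*(-206) = -1628430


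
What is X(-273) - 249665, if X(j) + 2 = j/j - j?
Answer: -249393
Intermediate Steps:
X(j) = -1 - j (X(j) = -2 + (j/j - j) = -2 + (1 - j) = -1 - j)
X(-273) - 249665 = (-1 - 1*(-273)) - 249665 = (-1 + 273) - 249665 = 272 - 249665 = -249393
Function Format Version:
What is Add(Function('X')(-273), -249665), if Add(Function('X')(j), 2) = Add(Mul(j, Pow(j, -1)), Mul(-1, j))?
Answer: -249393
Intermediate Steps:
Function('X')(j) = Add(-1, Mul(-1, j)) (Function('X')(j) = Add(-2, Add(Mul(j, Pow(j, -1)), Mul(-1, j))) = Add(-2, Add(1, Mul(-1, j))) = Add(-1, Mul(-1, j)))
Add(Function('X')(-273), -249665) = Add(Add(-1, Mul(-1, -273)), -249665) = Add(Add(-1, 273), -249665) = Add(272, -249665) = -249393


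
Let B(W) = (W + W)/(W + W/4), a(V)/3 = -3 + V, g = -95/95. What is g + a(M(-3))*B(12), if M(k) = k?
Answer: -149/5 ≈ -29.800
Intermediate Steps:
g = -1 (g = -95*1/95 = -1)
a(V) = -9 + 3*V (a(V) = 3*(-3 + V) = -9 + 3*V)
B(W) = 8/5 (B(W) = (2*W)/(W + W*(1/4)) = (2*W)/(W + W/4) = (2*W)/((5*W/4)) = (2*W)*(4/(5*W)) = 8/5)
g + a(M(-3))*B(12) = -1 + (-9 + 3*(-3))*(8/5) = -1 + (-9 - 9)*(8/5) = -1 - 18*8/5 = -1 - 144/5 = -149/5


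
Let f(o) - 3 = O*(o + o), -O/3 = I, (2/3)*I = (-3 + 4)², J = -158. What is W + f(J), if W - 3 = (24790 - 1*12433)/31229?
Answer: 44607369/31229 ≈ 1428.4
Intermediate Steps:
I = 3/2 (I = 3*(-3 + 4)²/2 = (3/2)*1² = (3/2)*1 = 3/2 ≈ 1.5000)
O = -9/2 (O = -3*3/2 = -9/2 ≈ -4.5000)
f(o) = 3 - 9*o (f(o) = 3 - 9*(o + o)/2 = 3 - 9*o)
W = 106044/31229 (W = 3 + (24790 - 1*12433)/31229 = 3 + (24790 - 12433)*(1/31229) = 3 + 12357*(1/31229) = 3 + 12357/31229 = 106044/31229 ≈ 3.3957)
W + f(J) = 106044/31229 + (3 - 9*(-158)) = 106044/31229 + (3 + 1422) = 106044/31229 + 1425 = 44607369/31229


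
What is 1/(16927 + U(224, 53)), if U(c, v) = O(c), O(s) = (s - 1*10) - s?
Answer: 1/16917 ≈ 5.9112e-5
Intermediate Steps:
O(s) = -10 (O(s) = (s - 10) - s = (-10 + s) - s = -10)
U(c, v) = -10
1/(16927 + U(224, 53)) = 1/(16927 - 10) = 1/16917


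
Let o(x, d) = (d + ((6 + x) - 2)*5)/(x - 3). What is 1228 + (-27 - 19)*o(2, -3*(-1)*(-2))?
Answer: 2332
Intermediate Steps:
o(x, d) = (20 + d + 5*x)/(-3 + x) (o(x, d) = (d + (4 + x)*5)/(-3 + x) = (d + (20 + 5*x))/(-3 + x) = (20 + d + 5*x)/(-3 + x))
1228 + (-27 - 19)*o(2, -3*(-1)*(-2)) = 1228 + (-27 - 19)*((20 - 3*(-1)*(-2) + 5*2)/(-3 + 2)) = 1228 - 46*(20 + 3*(-2) + 10)/(-1) = 1228 - (-46)*(20 - 6 + 10) = 1228 - (-46)*24 = 1228 - 46*(-24) = 1228 + 1104 = 2332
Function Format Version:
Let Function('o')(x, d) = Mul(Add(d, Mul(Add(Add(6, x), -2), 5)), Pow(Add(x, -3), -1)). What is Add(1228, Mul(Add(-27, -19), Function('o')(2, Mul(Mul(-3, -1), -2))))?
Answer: 2332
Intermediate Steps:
Function('o')(x, d) = Mul(Pow(Add(-3, x), -1), Add(20, d, Mul(5, x))) (Function('o')(x, d) = Mul(Add(d, Mul(Add(4, x), 5)), Pow(Add(-3, x), -1)) = Mul(Add(d, Add(20, Mul(5, x))), Pow(Add(-3, x), -1)) = Mul(Add(20, d, Mul(5, x)), Pow(Add(-3, x), -1)) = Mul(Pow(Add(-3, x), -1), Add(20, d, Mul(5, x))))
Add(1228, Mul(Add(-27, -19), Function('o')(2, Mul(Mul(-3, -1), -2)))) = Add(1228, Mul(Add(-27, -19), Mul(Pow(Add(-3, 2), -1), Add(20, Mul(Mul(-3, -1), -2), Mul(5, 2))))) = Add(1228, Mul(-46, Mul(Pow(-1, -1), Add(20, Mul(3, -2), 10)))) = Add(1228, Mul(-46, Mul(-1, Add(20, -6, 10)))) = Add(1228, Mul(-46, Mul(-1, 24))) = Add(1228, Mul(-46, -24)) = Add(1228, 1104) = 2332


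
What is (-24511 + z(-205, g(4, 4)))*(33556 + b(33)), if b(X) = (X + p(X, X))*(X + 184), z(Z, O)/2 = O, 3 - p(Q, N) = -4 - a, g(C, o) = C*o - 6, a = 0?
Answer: -1034401876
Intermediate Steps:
g(C, o) = -6 + C*o
p(Q, N) = 7 (p(Q, N) = 3 - (-4 - 1*0) = 3 - (-4 + 0) = 3 - 1*(-4) = 3 + 4 = 7)
z(Z, O) = 2*O
b(X) = (7 + X)*(184 + X) (b(X) = (X + 7)*(X + 184) = (7 + X)*(184 + X))
(-24511 + z(-205, g(4, 4)))*(33556 + b(33)) = (-24511 + 2*(-6 + 4*4))*(33556 + (1288 + 33**2 + 191*33)) = (-24511 + 2*(-6 + 16))*(33556 + (1288 + 1089 + 6303)) = (-24511 + 2*10)*(33556 + 8680) = (-24511 + 20)*42236 = -24491*42236 = -1034401876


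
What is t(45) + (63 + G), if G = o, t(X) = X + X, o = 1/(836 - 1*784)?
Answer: 7957/52 ≈ 153.02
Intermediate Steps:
o = 1/52 (o = 1/(836 - 784) = 1/52 ≈ 0.019231)
t(X) = 2*X
G = 1/52 ≈ 0.019231
t(45) + (63 + G) = 2*45 + (63 + 1/52) = 90 + 3277/52 = 7957/52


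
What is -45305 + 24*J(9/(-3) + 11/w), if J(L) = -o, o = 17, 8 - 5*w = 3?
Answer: -45713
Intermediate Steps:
w = 1 (w = 8/5 - ⅕*3 = 8/5 - ⅗ = 1)
J(L) = -17 (J(L) = -1*17 = -17)
-45305 + 24*J(9/(-3) + 11/w) = -45305 + 24*(-17) = -45305 - 408 = -45713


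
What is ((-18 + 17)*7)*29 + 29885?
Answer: 29682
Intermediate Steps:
((-18 + 17)*7)*29 + 29885 = -1*7*29 + 29885 = -7*29 + 29885 = -203 + 29885 = 29682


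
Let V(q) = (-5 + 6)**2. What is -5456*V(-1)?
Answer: -5456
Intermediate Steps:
V(q) = 1 (V(q) = 1**2 = 1)
-5456*V(-1) = -5456*1 = -5456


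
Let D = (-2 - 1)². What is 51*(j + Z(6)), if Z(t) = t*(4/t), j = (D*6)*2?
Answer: 5712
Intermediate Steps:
D = 9 (D = (-3)² = 9)
j = 108 (j = (9*6)*2 = 54*2 = 108)
Z(t) = 4
51*(j + Z(6)) = 51*(108 + 4) = 51*112 = 5712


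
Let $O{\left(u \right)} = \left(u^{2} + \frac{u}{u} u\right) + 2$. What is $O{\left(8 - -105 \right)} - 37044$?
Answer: $-24160$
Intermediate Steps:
$O{\left(u \right)} = 2 + u + u^{2}$ ($O{\left(u \right)} = \left(u^{2} + 1 u\right) + 2 = \left(u^{2} + u\right) + 2 = \left(u + u^{2}\right) + 2 = 2 + u + u^{2}$)
$O{\left(8 - -105 \right)} - 37044 = \left(2 + \left(8 - -105\right) + \left(8 - -105\right)^{2}\right) - 37044 = \left(2 + \left(8 + 105\right) + \left(8 + 105\right)^{2}\right) - 37044 = \left(2 + 113 + 113^{2}\right) - 37044 = \left(2 + 113 + 12769\right) - 37044 = 12884 - 37044 = -24160$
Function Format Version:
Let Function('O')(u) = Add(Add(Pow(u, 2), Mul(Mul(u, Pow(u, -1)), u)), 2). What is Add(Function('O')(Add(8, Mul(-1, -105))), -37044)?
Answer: -24160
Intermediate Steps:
Function('O')(u) = Add(2, u, Pow(u, 2)) (Function('O')(u) = Add(Add(Pow(u, 2), Mul(1, u)), 2) = Add(Add(Pow(u, 2), u), 2) = Add(Add(u, Pow(u, 2)), 2) = Add(2, u, Pow(u, 2)))
Add(Function('O')(Add(8, Mul(-1, -105))), -37044) = Add(Add(2, Add(8, Mul(-1, -105)), Pow(Add(8, Mul(-1, -105)), 2)), -37044) = Add(Add(2, Add(8, 105), Pow(Add(8, 105), 2)), -37044) = Add(Add(2, 113, Pow(113, 2)), -37044) = Add(Add(2, 113, 12769), -37044) = Add(12884, -37044) = -24160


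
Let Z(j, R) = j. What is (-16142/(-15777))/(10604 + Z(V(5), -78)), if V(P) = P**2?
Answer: 16142/167693733 ≈ 9.6259e-5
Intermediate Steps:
(-16142/(-15777))/(10604 + Z(V(5), -78)) = (-16142/(-15777))/(10604 + 5**2) = (-16142*(-1/15777))/(10604 + 25) = (16142/15777)/10629 = (16142/15777)*(1/10629) = 16142/167693733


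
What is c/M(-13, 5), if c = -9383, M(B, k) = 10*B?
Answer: 9383/130 ≈ 72.177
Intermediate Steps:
c/M(-13, 5) = -9383/(10*(-13)) = -9383/(-130) = -9383*(-1/130) = 9383/130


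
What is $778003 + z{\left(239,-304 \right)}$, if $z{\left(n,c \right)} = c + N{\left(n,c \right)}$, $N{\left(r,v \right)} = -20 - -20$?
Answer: $777699$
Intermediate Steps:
$N{\left(r,v \right)} = 0$ ($N{\left(r,v \right)} = -20 + 20 = 0$)
$z{\left(n,c \right)} = c$ ($z{\left(n,c \right)} = c + 0 = c$)
$778003 + z{\left(239,-304 \right)} = 778003 - 304 = 777699$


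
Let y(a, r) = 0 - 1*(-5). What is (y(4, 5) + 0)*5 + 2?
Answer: 27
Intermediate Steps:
y(a, r) = 5 (y(a, r) = 0 + 5 = 5)
(y(4, 5) + 0)*5 + 2 = (5 + 0)*5 + 2 = 5*5 + 2 = 25 + 2 = 27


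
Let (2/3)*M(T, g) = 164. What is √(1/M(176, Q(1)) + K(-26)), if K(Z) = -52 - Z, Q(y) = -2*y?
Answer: I*√1573170/246 ≈ 5.0986*I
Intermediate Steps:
M(T, g) = 246 (M(T, g) = (3/2)*164 = 246)
√(1/M(176, Q(1)) + K(-26)) = √(1/246 + (-52 - 1*(-26))) = √(1/246 + (-52 + 26)) = √(1/246 - 26) = √(-6395/246) = I*√1573170/246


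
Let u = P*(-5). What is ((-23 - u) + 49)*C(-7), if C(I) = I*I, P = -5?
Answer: 49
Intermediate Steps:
C(I) = I²
u = 25 (u = -5*(-5) = 25)
((-23 - u) + 49)*C(-7) = ((-23 - 1*25) + 49)*(-7)² = ((-23 - 25) + 49)*49 = (-48 + 49)*49 = 1*49 = 49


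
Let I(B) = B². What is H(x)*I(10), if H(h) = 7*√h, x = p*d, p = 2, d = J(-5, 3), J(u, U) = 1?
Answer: 700*√2 ≈ 989.95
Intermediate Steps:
d = 1
x = 2 (x = 2*1 = 2)
H(x)*I(10) = (7*√2)*10² = (7*√2)*100 = 700*√2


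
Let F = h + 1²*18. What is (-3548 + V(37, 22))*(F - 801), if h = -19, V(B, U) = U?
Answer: 2827852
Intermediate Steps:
F = -1 (F = -19 + 1²*18 = -19 + 1*18 = -19 + 18 = -1)
(-3548 + V(37, 22))*(F - 801) = (-3548 + 22)*(-1 - 801) = -3526*(-802) = 2827852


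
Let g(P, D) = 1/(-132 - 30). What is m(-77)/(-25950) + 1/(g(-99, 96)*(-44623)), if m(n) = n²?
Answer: -260365867/1157966850 ≈ -0.22485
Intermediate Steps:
g(P, D) = -1/162 (g(P, D) = 1/(-162) = -1/162)
m(-77)/(-25950) + 1/(g(-99, 96)*(-44623)) = (-77)²/(-25950) + 1/(-1/162*(-44623)) = 5929*(-1/25950) - 162*(-1/44623) = -5929/25950 + 162/44623 = -260365867/1157966850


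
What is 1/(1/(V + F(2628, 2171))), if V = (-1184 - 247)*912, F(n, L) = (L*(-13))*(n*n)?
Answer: -194920180704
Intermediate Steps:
F(n, L) = -13*L*n² (F(n, L) = (-13*L)*n² = -13*L*n²)
V = -1305072 (V = -1431*912 = -1305072)
1/(1/(V + F(2628, 2171))) = 1/(1/(-1305072 - 13*2171*2628²)) = 1/(1/(-1305072 - 13*2171*6906384)) = 1/(1/(-1305072 - 194918875632)) = 1/(1/(-194920180704)) = 1/(-1/194920180704) = -194920180704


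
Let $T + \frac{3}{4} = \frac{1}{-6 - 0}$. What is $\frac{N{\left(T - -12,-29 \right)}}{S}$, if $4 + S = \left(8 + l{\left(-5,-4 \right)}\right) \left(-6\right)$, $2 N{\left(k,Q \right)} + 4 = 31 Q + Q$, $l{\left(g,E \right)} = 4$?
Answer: $\frac{233}{38} \approx 6.1316$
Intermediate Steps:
$T = - \frac{11}{12}$ ($T = - \frac{3}{4} + \frac{1}{-6 - 0} = - \frac{3}{4} + \frac{1}{-6 + 0} = - \frac{3}{4} + \frac{1}{-6} = - \frac{3}{4} - \frac{1}{6} = - \frac{11}{12} \approx -0.91667$)
$N{\left(k,Q \right)} = -2 + 16 Q$ ($N{\left(k,Q \right)} = -2 + \frac{31 Q + Q}{2} = -2 + \frac{32 Q}{2} = -2 + 16 Q$)
$S = -76$ ($S = -4 + \left(8 + 4\right) \left(-6\right) = -4 + 12 \left(-6\right) = -4 - 72 = -76$)
$\frac{N{\left(T - -12,-29 \right)}}{S} = \frac{-2 + 16 \left(-29\right)}{-76} = \left(-2 - 464\right) \left(- \frac{1}{76}\right) = \left(-466\right) \left(- \frac{1}{76}\right) = \frac{233}{38}$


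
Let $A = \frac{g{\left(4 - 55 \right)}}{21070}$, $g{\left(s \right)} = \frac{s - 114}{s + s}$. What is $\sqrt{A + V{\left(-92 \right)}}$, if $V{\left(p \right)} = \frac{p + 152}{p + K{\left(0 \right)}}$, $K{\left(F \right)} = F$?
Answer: $\frac{i \sqrt{36129237131}}{235382} \approx 0.80753 i$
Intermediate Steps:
$g{\left(s \right)} = \frac{-114 + s}{2 s}$
$V{\left(p \right)} = \frac{152 + p}{p}$ ($V{\left(p \right)} = \frac{p + 152}{p + 0} = \frac{152 + p}{p}$)
$A = \frac{11}{143276}$ ($A = \frac{\frac{1}{2} \frac{1}{4 - 55} \left(-114 + \left(4 - 55\right)\right)}{21070} = \frac{-114 - 51}{2 \left(-51\right)} \frac{1}{21070} = \frac{1}{2} \left(- \frac{1}{51}\right) \left(-165\right) \frac{1}{21070} = \frac{55}{34} \cdot \frac{1}{21070} = \frac{11}{143276} \approx 7.6775 \cdot 10^{-5}$)
$\sqrt{A + V{\left(-92 \right)}} = \sqrt{\frac{11}{143276} + \frac{152 - 92}{-92}} = \sqrt{\frac{11}{143276} - \frac{15}{23}} = \sqrt{- \frac{2148887}{3295348}} = \frac{i \sqrt{36129237131}}{235382}$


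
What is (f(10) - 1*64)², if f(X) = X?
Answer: 2916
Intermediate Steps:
(f(10) - 1*64)² = (10 - 1*64)² = (10 - 64)² = (-54)² = 2916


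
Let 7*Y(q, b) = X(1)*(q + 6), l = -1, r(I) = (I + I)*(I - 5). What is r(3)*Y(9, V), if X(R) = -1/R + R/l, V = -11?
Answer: 360/7 ≈ 51.429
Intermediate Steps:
r(I) = 2*I*(-5 + I) (r(I) = (2*I)*(-5 + I) = 2*I*(-5 + I))
X(R) = -R - 1/R (X(R) = -1/R + R/(-1) = -1/R + R*(-1) = -1/R - R = -R - 1/R)
Y(q, b) = -12/7 - 2*q/7 (Y(q, b) = ((-1*1 - 1/1)*(q + 6))/7 = ((-1 - 1*1)*(6 + q))/7 = ((-1 - 1)*(6 + q))/7 = (-2*(6 + q))/7 = (-12 - 2*q)/7 = -12/7 - 2*q/7)
r(3)*Y(9, V) = (2*3*(-5 + 3))*(-12/7 - 2/7*9) = (2*3*(-2))*(-12/7 - 18/7) = -12*(-30/7) = 360/7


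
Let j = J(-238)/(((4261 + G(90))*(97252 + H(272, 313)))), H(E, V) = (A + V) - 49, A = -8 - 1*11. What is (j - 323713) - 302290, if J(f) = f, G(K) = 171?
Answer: -135250046512175/216053352 ≈ -6.2600e+5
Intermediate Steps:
A = -19 (A = -8 - 11 = -19)
H(E, V) = -68 + V (H(E, V) = (-19 + V) - 49 = -68 + V)
j = -119/216053352 (j = -238*1/((4261 + 171)*(97252 + (-68 + 313))) = -238*1/(4432*(97252 + 245)) = -238/(4432*97497) = -238/432106704 = -238*1/432106704 = -119/216053352 ≈ -5.5079e-7)
(j - 323713) - 302290 = (-119/216053352 - 323713) - 302290 = -69939278736095/216053352 - 302290 = -135250046512175/216053352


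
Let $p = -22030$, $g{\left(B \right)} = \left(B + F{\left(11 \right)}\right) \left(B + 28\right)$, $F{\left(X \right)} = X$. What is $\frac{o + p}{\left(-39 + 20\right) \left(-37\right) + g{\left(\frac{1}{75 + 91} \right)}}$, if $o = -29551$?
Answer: $- \frac{1421366036}{27865591} \approx -51.008$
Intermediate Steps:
$g{\left(B \right)} = \left(11 + B\right) \left(28 + B\right)$ ($g{\left(B \right)} = \left(B + 11\right) \left(B + 28\right) = \left(11 + B\right) \left(28 + B\right)$)
$\frac{o + p}{\left(-39 + 20\right) \left(-37\right) + g{\left(\frac{1}{75 + 91} \right)}} = \frac{-29551 - 22030}{\left(-39 + 20\right) \left(-37\right) + \left(308 + \left(\frac{1}{75 + 91}\right)^{2} + \frac{39}{75 + 91}\right)} = - \frac{51581}{\left(-19\right) \left(-37\right) + \left(308 + \left(\frac{1}{166}\right)^{2} + \frac{39}{166}\right)} = - \frac{51581}{703 + \left(308 + \left(\frac{1}{166}\right)^{2} + 39 \cdot \frac{1}{166}\right)} = - \frac{51581}{703 + \left(308 + \frac{1}{27556} + \frac{39}{166}\right)} = - \frac{51581}{703 + \frac{8493723}{27556}} = - \frac{51581}{\frac{27865591}{27556}} = \left(-51581\right) \frac{27556}{27865591} = - \frac{1421366036}{27865591}$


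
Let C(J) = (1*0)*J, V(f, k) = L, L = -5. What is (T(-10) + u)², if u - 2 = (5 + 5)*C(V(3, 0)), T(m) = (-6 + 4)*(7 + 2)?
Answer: 256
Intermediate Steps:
V(f, k) = -5
C(J) = 0 (C(J) = 0*J = 0)
T(m) = -18 (T(m) = -2*9 = -18)
u = 2 (u = 2 + (5 + 5)*0 = 2 + 10*0 = 2 + 0 = 2)
(T(-10) + u)² = (-18 + 2)² = (-16)² = 256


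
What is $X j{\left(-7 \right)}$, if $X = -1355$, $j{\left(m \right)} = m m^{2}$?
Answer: $464765$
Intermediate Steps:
$j{\left(m \right)} = m^{3}$
$X j{\left(-7 \right)} = - 1355 \left(-7\right)^{3} = \left(-1355\right) \left(-343\right) = 464765$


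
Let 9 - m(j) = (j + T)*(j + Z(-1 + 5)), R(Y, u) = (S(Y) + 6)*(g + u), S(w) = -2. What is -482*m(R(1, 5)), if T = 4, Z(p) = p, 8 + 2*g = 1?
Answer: 43862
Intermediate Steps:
g = -7/2 (g = -4 + (½)*1 = -4 + ½ = -7/2 ≈ -3.5000)
R(Y, u) = -14 + 4*u (R(Y, u) = (-2 + 6)*(-7/2 + u) = 4*(-7/2 + u) = -14 + 4*u)
m(j) = 9 - (4 + j)² (m(j) = 9 - (j + 4)*(j + (-1 + 5)) = 9 - (4 + j)*(j + 4) = 9 - (4 + j)*(4 + j) = 9 - (4 + j)²)
-482*m(R(1, 5)) = -482*(-7 - (-14 + 4*5)² - 8*(-14 + 4*5)) = -482*(-7 - (-14 + 20)² - 8*(-14 + 20)) = -482*(-7 - 1*6² - 8*6) = -482*(-7 - 1*36 - 48) = -482*(-7 - 36 - 48) = -482*(-91) = 43862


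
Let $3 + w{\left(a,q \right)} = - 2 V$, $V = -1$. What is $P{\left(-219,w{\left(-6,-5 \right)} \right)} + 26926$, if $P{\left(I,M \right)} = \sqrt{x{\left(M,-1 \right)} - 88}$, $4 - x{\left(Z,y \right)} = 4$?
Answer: $26926 + 2 i \sqrt{22} \approx 26926.0 + 9.3808 i$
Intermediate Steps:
$x{\left(Z,y \right)} = 0$ ($x{\left(Z,y \right)} = 4 - 4 = 0$)
$w{\left(a,q \right)} = -1$ ($w{\left(a,q \right)} = -3 - -2 = -3 + 2 = -1$)
$P{\left(I,M \right)} = 2 i \sqrt{22}$ ($P{\left(I,M \right)} = \sqrt{0 - 88} = \sqrt{-88} = 2 i \sqrt{22}$)
$P{\left(-219,w{\left(-6,-5 \right)} \right)} + 26926 = 2 i \sqrt{22} + 26926 = 26926 + 2 i \sqrt{22}$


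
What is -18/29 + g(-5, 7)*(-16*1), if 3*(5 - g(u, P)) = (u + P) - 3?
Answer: -7478/87 ≈ -85.954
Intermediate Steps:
g(u, P) = 6 - P/3 - u/3 (g(u, P) = 5 - ((u + P) - 3)/3 = 5 - ((P + u) - 3)/3 = 5 - (-3 + P + u)/3 = 5 + (1 - P/3 - u/3) = 6 - P/3 - u/3)
-18/29 + g(-5, 7)*(-16*1) = -18/29 + (6 - 1/3*7 - 1/3*(-5))*(-16*1) = -18*1/29 + (6 - 7/3 + 5/3)*(-16) = -18/29 + (16/3)*(-16) = -18/29 - 256/3 = -7478/87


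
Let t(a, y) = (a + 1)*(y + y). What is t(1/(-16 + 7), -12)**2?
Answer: 4096/9 ≈ 455.11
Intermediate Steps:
t(a, y) = 2*y*(1 + a) (t(a, y) = (1 + a)*(2*y) = 2*y*(1 + a))
t(1/(-16 + 7), -12)**2 = (2*(-12)*(1 + 1/(-16 + 7)))**2 = (2*(-12)*(1 + 1/(-9)))**2 = (2*(-12)*(1 - 1/9))**2 = (2*(-12)*(8/9))**2 = (-64/3)**2 = 4096/9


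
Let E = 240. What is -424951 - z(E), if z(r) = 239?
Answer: -425190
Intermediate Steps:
-424951 - z(E) = -424951 - 1*239 = -424951 - 239 = -425190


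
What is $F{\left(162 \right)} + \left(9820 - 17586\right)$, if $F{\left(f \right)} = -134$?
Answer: $-7900$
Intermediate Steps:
$F{\left(162 \right)} + \left(9820 - 17586\right) = -134 + \left(9820 - 17586\right) = -134 - 7766 = -7900$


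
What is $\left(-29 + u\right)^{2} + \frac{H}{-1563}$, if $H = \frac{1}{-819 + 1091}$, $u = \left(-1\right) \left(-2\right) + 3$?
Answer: $\frac{244878335}{425136} \approx 576.0$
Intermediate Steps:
$u = 5$ ($u = 2 + 3 = 5$)
$H = \frac{1}{272} \approx 0.0036765$
$\left(-29 + u\right)^{2} + \frac{H}{-1563} = \left(-29 + 5\right)^{2} + \frac{1}{272 \left(-1563\right)} = \left(-24\right)^{2} + \frac{1}{272} \left(- \frac{1}{1563}\right) = 576 - \frac{1}{425136} = \frac{244878335}{425136}$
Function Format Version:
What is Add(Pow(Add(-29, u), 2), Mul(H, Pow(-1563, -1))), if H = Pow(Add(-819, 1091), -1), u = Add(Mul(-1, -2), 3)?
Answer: Rational(244878335, 425136) ≈ 576.00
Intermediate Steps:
u = 5 (u = Add(2, 3) = 5)
H = Rational(1, 272) (H = Pow(272, -1) = Rational(1, 272) ≈ 0.0036765)
Add(Pow(Add(-29, u), 2), Mul(H, Pow(-1563, -1))) = Add(Pow(Add(-29, 5), 2), Mul(Rational(1, 272), Pow(-1563, -1))) = Add(Pow(-24, 2), Mul(Rational(1, 272), Rational(-1, 1563))) = Add(576, Rational(-1, 425136)) = Rational(244878335, 425136)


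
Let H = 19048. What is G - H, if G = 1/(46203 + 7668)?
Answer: -1026134807/53871 ≈ -19048.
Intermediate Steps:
G = 1/53871 ≈ 1.8563e-5
G - H = 1/53871 - 1*19048 = 1/53871 - 19048 = -1026134807/53871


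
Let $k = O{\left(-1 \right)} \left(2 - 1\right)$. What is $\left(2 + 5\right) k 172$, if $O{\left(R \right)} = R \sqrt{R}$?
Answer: $- 1204 i \approx - 1204.0 i$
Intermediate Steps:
$O{\left(R \right)} = R^{\frac{3}{2}}$
$k = - i$ ($k = \left(-1\right)^{\frac{3}{2}} \left(2 - 1\right) = - i 1 = - i \approx - 1.0 i$)
$\left(2 + 5\right) k 172 = \left(2 + 5\right) \left(- i\right) 172 = 7 \left(- i\right) 172 = - 7 i 172 = - 1204 i$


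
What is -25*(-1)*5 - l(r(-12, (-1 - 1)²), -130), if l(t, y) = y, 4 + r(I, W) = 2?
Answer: 255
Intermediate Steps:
r(I, W) = -2 (r(I, W) = -4 + 2 = -2)
-25*(-1)*5 - l(r(-12, (-1 - 1)²), -130) = -25*(-1)*5 - 1*(-130) = 25*5 + 130 = 125 + 130 = 255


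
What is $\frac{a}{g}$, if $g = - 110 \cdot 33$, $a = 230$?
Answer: $- \frac{23}{363} \approx -0.063361$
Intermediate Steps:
$g = -3630$ ($g = \left(-1\right) 3630 = -3630$)
$\frac{a}{g} = \frac{230}{-3630} = 230 \left(- \frac{1}{3630}\right) = - \frac{23}{363}$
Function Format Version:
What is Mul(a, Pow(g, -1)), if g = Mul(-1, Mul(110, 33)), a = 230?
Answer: Rational(-23, 363) ≈ -0.063361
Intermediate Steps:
g = -3630 (g = Mul(-1, 3630) = -3630)
Mul(a, Pow(g, -1)) = Mul(230, Pow(-3630, -1)) = Mul(230, Rational(-1, 3630)) = Rational(-23, 363)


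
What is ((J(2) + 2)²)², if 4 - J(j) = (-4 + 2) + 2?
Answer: 1296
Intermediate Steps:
J(j) = 4 (J(j) = 4 - ((-4 + 2) + 2) = 4 - (-2 + 2) = 4 - 1*0 = 4 + 0 = 4)
((J(2) + 2)²)² = ((4 + 2)²)² = (6²)² = 36² = 1296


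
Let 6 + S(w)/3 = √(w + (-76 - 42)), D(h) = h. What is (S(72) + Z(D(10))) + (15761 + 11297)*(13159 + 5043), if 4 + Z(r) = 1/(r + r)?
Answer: 9850193881/20 + 3*I*√46 ≈ 4.9251e+8 + 20.347*I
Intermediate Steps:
S(w) = -18 + 3*√(-118 + w) (S(w) = -18 + 3*√(w + (-76 - 42)) = -18 + 3*√(w - 118) = -18 + 3*√(-118 + w))
Z(r) = -4 + 1/(2*r) (Z(r) = -4 + 1/(r + r) = -4 + 1/(2*r))
(S(72) + Z(D(10))) + (15761 + 11297)*(13159 + 5043) = ((-18 + 3*√(-118 + 72)) + (-4 + (½)/10)) + (15761 + 11297)*(13159 + 5043) = ((-18 + 3*√(-46)) + (-4 + (½)*(⅒))) + 27058*18202 = ((-18 + 3*(I*√46)) + (-4 + 1/20)) + 492509716 = ((-18 + 3*I*√46) - 79/20) + 492509716 = (-439/20 + 3*I*√46) + 492509716 = 9850193881/20 + 3*I*√46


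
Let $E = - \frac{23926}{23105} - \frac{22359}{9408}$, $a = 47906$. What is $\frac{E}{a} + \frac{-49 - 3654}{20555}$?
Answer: $- \frac{2571741517199219}{14269850191300480} \approx -0.18022$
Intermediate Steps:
$E = - \frac{247233501}{72457280}$ ($E = \left(-23926\right) \frac{1}{23105} - \frac{7453}{3136} = - \frac{23926}{23105} - \frac{7453}{3136} = - \frac{247233501}{72457280} \approx -3.4121$)
$\frac{E}{a} + \frac{-49 - 3654}{20555} = - \frac{247233501}{72457280 \cdot 47906} + \frac{-49 - 3654}{20555} = \left(- \frac{247233501}{72457280}\right) \frac{1}{47906} + \left(-49 - 3654\right) \frac{1}{20555} = - \frac{247233501}{3471138455680} - \frac{3703}{20555} = - \frac{2571741517199219}{14269850191300480}$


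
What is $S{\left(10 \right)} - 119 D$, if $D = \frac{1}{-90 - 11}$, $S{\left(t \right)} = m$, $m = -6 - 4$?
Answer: $- \frac{891}{101} \approx -8.8218$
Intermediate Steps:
$m = -10$
$S{\left(t \right)} = -10$
$D = - \frac{1}{101}$ ($D = \frac{1}{-101} = - \frac{1}{101} \approx -0.009901$)
$S{\left(10 \right)} - 119 D = -10 - - \frac{119}{101} = -10 + \frac{119}{101} = - \frac{891}{101}$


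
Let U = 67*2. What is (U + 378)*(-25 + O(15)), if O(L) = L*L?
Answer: 102400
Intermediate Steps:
O(L) = L²
U = 134
(U + 378)*(-25 + O(15)) = (134 + 378)*(-25 + 15²) = 512*(-25 + 225) = 512*200 = 102400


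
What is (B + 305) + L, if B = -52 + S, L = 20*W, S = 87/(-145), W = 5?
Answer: 1762/5 ≈ 352.40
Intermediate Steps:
S = -⅗ (S = 87*(-1/145) = -⅗ ≈ -0.60000)
L = 100 (L = 20*5 = 100)
B = -263/5 (B = -52 - ⅗ = -263/5 ≈ -52.600)
(B + 305) + L = (-263/5 + 305) + 100 = 1262/5 + 100 = 1762/5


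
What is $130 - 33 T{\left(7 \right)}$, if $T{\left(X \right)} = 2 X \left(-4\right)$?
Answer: $1978$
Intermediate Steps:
$T{\left(X \right)} = - 8 X$
$130 - 33 T{\left(7 \right)} = 130 - 33 \left(\left(-8\right) 7\right) = 130 - -1848 = 130 + 1848 = 1978$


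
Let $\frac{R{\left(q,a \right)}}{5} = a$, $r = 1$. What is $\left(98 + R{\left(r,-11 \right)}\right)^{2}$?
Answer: $1849$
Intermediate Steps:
$R{\left(q,a \right)} = 5 a$
$\left(98 + R{\left(r,-11 \right)}\right)^{2} = \left(98 + 5 \left(-11\right)\right)^{2} = \left(98 - 55\right)^{2} = 43^{2} = 1849$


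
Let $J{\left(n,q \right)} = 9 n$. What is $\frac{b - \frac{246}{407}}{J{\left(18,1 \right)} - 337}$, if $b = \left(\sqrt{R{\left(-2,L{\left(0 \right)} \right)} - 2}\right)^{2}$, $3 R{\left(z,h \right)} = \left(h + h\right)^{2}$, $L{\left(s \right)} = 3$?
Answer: $- \frac{3824}{71225} \approx -0.053689$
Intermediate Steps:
$R{\left(z,h \right)} = \frac{4 h^{2}}{3}$ ($R{\left(z,h \right)} = \frac{\left(h + h\right)^{2}}{3} = \frac{\left(2 h\right)^{2}}{3} = \frac{4 h^{2}}{3}$)
$b = 10$ ($b = \left(\sqrt{\frac{4 \cdot 3^{2}}{3} - 2}\right)^{2} = \left(\sqrt{\frac{4}{3} \cdot 9 - 2}\right)^{2} = \left(\sqrt{12 - 2}\right)^{2} = \left(\sqrt{10}\right)^{2} = 10$)
$\frac{b - \frac{246}{407}}{J{\left(18,1 \right)} - 337} = \frac{10 - \frac{246}{407}}{9 \cdot 18 - 337} = \frac{10 - \frac{246}{407}}{162 - 337} = \frac{10 - \frac{246}{407}}{-175} = \frac{3824}{407} \left(- \frac{1}{175}\right) = - \frac{3824}{71225}$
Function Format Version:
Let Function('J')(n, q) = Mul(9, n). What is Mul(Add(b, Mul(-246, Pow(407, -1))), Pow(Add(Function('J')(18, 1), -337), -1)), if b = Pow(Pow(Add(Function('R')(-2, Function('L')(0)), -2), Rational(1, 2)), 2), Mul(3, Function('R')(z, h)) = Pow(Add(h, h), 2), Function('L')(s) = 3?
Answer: Rational(-3824, 71225) ≈ -0.053689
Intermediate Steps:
Function('R')(z, h) = Mul(Rational(4, 3), Pow(h, 2)) (Function('R')(z, h) = Mul(Rational(1, 3), Pow(Add(h, h), 2)) = Mul(Rational(1, 3), Pow(Mul(2, h), 2)) = Mul(Rational(1, 3), Mul(4, Pow(h, 2))) = Mul(Rational(4, 3), Pow(h, 2)))
b = 10 (b = Pow(Pow(Add(Mul(Rational(4, 3), Pow(3, 2)), -2), Rational(1, 2)), 2) = Pow(Pow(Add(Mul(Rational(4, 3), 9), -2), Rational(1, 2)), 2) = Pow(Pow(Add(12, -2), Rational(1, 2)), 2) = Pow(Pow(10, Rational(1, 2)), 2) = 10)
Mul(Add(b, Mul(-246, Pow(407, -1))), Pow(Add(Function('J')(18, 1), -337), -1)) = Mul(Add(10, Mul(-246, Pow(407, -1))), Pow(Add(Mul(9, 18), -337), -1)) = Mul(Add(10, Mul(-246, Rational(1, 407))), Pow(Add(162, -337), -1)) = Mul(Add(10, Rational(-246, 407)), Pow(-175, -1)) = Mul(Rational(3824, 407), Rational(-1, 175)) = Rational(-3824, 71225)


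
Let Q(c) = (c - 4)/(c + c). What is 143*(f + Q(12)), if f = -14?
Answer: -5863/3 ≈ -1954.3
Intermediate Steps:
Q(c) = (-4 + c)/(2*c) (Q(c) = (-4 + c)/((2*c)) = (-4 + c)*(1/(2*c)) = (-4 + c)/(2*c))
143*(f + Q(12)) = 143*(-14 + (½)*(-4 + 12)/12) = 143*(-14 + (½)*(1/12)*8) = 143*(-14 + ⅓) = 143*(-41/3) = -5863/3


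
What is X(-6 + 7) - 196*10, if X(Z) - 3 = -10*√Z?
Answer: -1967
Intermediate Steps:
X(Z) = 3 - 10*√Z
X(-6 + 7) - 196*10 = (3 - 10*√(-6 + 7)) - 196*10 = (3 - 10*√1) - 28*70 = (3 - 10*1) - 1960 = (3 - 10) - 1960 = -7 - 1960 = -1967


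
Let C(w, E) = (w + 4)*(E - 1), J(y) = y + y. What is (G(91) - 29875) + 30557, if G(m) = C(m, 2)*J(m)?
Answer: 17972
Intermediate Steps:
J(y) = 2*y
C(w, E) = (-1 + E)*(4 + w) (C(w, E) = (4 + w)*(-1 + E) = (-1 + E)*(4 + w))
G(m) = 2*m*(4 + m) (G(m) = (-4 - m + 4*2 + 2*m)*(2*m) = (-4 - m + 8 + 2*m)*(2*m) = (4 + m)*(2*m) = 2*m*(4 + m))
(G(91) - 29875) + 30557 = (2*91*(4 + 91) - 29875) + 30557 = (2*91*95 - 29875) + 30557 = (17290 - 29875) + 30557 = -12585 + 30557 = 17972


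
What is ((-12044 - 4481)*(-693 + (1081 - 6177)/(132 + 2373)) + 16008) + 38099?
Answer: 5781314212/501 ≈ 1.1540e+7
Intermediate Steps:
((-12044 - 4481)*(-693 + (1081 - 6177)/(132 + 2373)) + 16008) + 38099 = (-16525*(-693 - 5096/2505) + 16008) + 38099 = (-16525*(-1741061/2505) + 16008) + 38099 = (5754206605/501 + 16008) + 38099 = 5762226613/501 + 38099 = 5781314212/501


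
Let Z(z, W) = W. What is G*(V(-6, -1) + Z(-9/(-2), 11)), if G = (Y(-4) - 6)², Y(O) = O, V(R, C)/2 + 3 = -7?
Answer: -900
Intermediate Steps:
V(R, C) = -20 (V(R, C) = -6 + 2*(-7) = -6 - 14 = -20)
G = 100 (G = (-4 - 6)² = (-10)² = 100)
G*(V(-6, -1) + Z(-9/(-2), 11)) = 100*(-20 + 11) = 100*(-9) = -900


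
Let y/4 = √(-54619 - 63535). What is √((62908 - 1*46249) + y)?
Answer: √(16659 + 4*I*√118154) ≈ 129.18 + 5.3218*I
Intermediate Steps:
y = 4*I*√118154 (y = 4*√(-54619 - 63535) = 4*√(-118154) = 4*(I*√118154) = 4*I*√118154 ≈ 1374.9*I)
√((62908 - 1*46249) + y) = √((62908 - 1*46249) + 4*I*√118154) = √((62908 - 46249) + 4*I*√118154) = √(16659 + 4*I*√118154)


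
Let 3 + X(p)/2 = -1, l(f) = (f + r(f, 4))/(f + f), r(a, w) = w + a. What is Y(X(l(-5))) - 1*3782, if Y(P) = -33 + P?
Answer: -3823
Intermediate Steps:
r(a, w) = a + w
l(f) = (4 + 2*f)/(2*f) (l(f) = (f + (f + 4))/(f + f) = (f + (4 + f))/((2*f)) = (4 + 2*f)*(1/(2*f)) = (4 + 2*f)/(2*f))
X(p) = -8 (X(p) = -6 + 2*(-1) = -6 - 2 = -8)
Y(X(l(-5))) - 1*3782 = (-33 - 8) - 1*3782 = -41 - 3782 = -3823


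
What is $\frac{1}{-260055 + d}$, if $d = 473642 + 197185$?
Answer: $\frac{1}{410772} \approx 2.4344 \cdot 10^{-6}$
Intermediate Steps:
$d = 670827$
$\frac{1}{-260055 + d} = \frac{1}{-260055 + 670827} = \frac{1}{410772}$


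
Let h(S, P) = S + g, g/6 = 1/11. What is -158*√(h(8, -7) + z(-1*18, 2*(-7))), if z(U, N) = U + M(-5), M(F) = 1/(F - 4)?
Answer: -158*I*√10417/33 ≈ -488.67*I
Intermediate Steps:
g = 6/11 ≈ 0.54545
h(S, P) = 6/11 + S (h(S, P) = S + 6/11 = 6/11 + S)
M(F) = 1/(-4 + F)
z(U, N) = -⅑ + U (z(U, N) = U + 1/(-4 - 5) = U + 1/(-9) = U - ⅑ = -⅑ + U)
-158*√(h(8, -7) + z(-1*18, 2*(-7))) = -158*√((6/11 + 8) + (-⅑ - 1*18)) = -158*√(94/11 + (-⅑ - 18)) = -158*√(94/11 - 163/9) = -158*I*√10417/33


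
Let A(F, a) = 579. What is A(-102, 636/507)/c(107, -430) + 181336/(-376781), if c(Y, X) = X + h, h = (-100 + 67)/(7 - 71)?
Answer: -18946379368/10356579347 ≈ -1.8294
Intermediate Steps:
h = 33/64 (h = -33/(-64) = -33*(-1/64) = 33/64 ≈ 0.51563)
c(Y, X) = 33/64 + X (c(Y, X) = X + 33/64 = 33/64 + X)
A(-102, 636/507)/c(107, -430) + 181336/(-376781) = 579/(33/64 - 430) + 181336/(-376781) = 579/(-27487/64) + 181336*(-1/376781) = 579*(-64/27487) - 181336/376781 = -37056/27487 - 181336/376781 = -18946379368/10356579347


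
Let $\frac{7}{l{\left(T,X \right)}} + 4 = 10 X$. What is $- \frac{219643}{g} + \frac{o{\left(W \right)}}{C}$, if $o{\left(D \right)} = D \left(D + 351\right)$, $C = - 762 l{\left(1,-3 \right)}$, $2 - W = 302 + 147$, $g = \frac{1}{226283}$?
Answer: $- \frac{44184612782273}{889} \approx -4.9701 \cdot 10^{10}$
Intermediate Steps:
$l{\left(T,X \right)} = \frac{7}{-4 + 10 X}$
$g = \frac{1}{226283} \approx 4.4192 \cdot 10^{-6}$
$W = -447$ ($W = 2 - \left(302 + 147\right) = 2 - 449 = -447$)
$C = \frac{2667}{17}$ ($C = - 762 \frac{7}{2 \left(-2 + 5 \left(-3\right)\right)} = - 762 \frac{7}{2 \left(-2 - 15\right)} = - 762 \frac{7}{2 \left(-17\right)} = - 762 \cdot \frac{7}{2} \left(- \frac{1}{17}\right) = \left(-762\right) \left(- \frac{7}{34}\right) = \frac{2667}{17} \approx 156.88$)
$o{\left(D \right)} = D \left(351 + D\right)$
$- \frac{219643}{g} + \frac{o{\left(W \right)}}{C} = - 219643 \frac{1}{\frac{1}{226283}} + \frac{\left(-447\right) \left(351 - 447\right)}{\frac{2667}{17}} = \left(-219643\right) 226283 + \left(-447\right) \left(-96\right) \frac{17}{2667} = -49701476969 + 42912 \cdot \frac{17}{2667} = -49701476969 + \frac{243168}{889} = - \frac{44184612782273}{889}$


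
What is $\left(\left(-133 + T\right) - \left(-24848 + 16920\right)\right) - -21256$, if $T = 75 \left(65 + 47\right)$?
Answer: $37451$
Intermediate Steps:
$T = 8400$ ($T = 75 \cdot 112 = 8400$)
$\left(\left(-133 + T\right) - \left(-24848 + 16920\right)\right) - -21256 = \left(\left(-133 + 8400\right) - \left(-24848 + 16920\right)\right) - -21256 = \left(8267 - -7928\right) + 21256 = \left(8267 + 7928\right) + 21256 = 16195 + 21256 = 37451$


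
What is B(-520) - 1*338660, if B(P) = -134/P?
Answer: -88051533/260 ≈ -3.3866e+5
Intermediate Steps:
B(-520) - 1*338660 = -134/(-520) - 1*338660 = -134*(-1/520) - 338660 = 67/260 - 338660 = -88051533/260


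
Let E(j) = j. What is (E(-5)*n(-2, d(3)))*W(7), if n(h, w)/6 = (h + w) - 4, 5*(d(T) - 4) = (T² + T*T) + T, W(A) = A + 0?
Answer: -462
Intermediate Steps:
W(A) = A
d(T) = 4 + T/5 + 2*T²/5 (d(T) = 4 + ((T² + T*T) + T)/5 = 4 + ((T² + T²) + T)/5 = 4 + (2*T² + T)/5 = 4 + (T + 2*T²)/5 = 4 + (T/5 + 2*T²/5) = 4 + T/5 + 2*T²/5)
n(h, w) = -24 + 6*h + 6*w (n(h, w) = 6*((h + w) - 4) = 6*(-4 + h + w) = -24 + 6*h + 6*w)
(E(-5)*n(-2, d(3)))*W(7) = -5*(-24 + 6*(-2) + 6*(4 + (⅕)*3 + (⅖)*3²))*7 = -5*(-24 - 12 + 6*(4 + ⅗ + (⅖)*9))*7 = -5*(-24 - 12 + 6*(4 + ⅗ + 18/5))*7 = -5*(-24 - 12 + 6*(41/5))*7 = -5*(-24 - 12 + 246/5)*7 = -5*66/5*7 = -66*7 = -462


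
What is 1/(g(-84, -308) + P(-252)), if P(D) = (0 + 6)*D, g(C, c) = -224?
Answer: -1/1736 ≈ -0.00057604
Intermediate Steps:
P(D) = 6*D
1/(g(-84, -308) + P(-252)) = 1/(-224 + 6*(-252)) = 1/(-224 - 1512) = 1/(-1736) = -1/1736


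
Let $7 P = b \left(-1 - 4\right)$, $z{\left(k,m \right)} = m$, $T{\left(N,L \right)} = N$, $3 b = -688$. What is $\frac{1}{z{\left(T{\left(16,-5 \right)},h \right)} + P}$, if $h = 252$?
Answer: $\frac{21}{8732} \approx 0.0024049$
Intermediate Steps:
$b = - \frac{688}{3}$ ($b = \frac{1}{3} \left(-688\right) = - \frac{688}{3} \approx -229.33$)
$P = \frac{3440}{21}$ ($P = \frac{\left(- \frac{688}{3}\right) \left(-1 - 4\right)}{7} = \frac{\left(- \frac{688}{3}\right) \left(-5\right)}{7} = \frac{1}{7} \cdot \frac{3440}{3} = \frac{3440}{21} \approx 163.81$)
$\frac{1}{z{\left(T{\left(16,-5 \right)},h \right)} + P} = \frac{1}{252 + \frac{3440}{21}} = \frac{1}{\frac{8732}{21}} = \frac{21}{8732}$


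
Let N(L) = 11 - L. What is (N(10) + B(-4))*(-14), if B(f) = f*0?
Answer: -14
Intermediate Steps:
B(f) = 0
(N(10) + B(-4))*(-14) = ((11 - 1*10) + 0)*(-14) = ((11 - 10) + 0)*(-14) = (1 + 0)*(-14) = 1*(-14) = -14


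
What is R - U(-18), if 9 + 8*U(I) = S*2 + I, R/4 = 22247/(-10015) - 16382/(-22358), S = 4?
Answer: -3206127121/895661480 ≈ -3.5796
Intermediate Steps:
R = -666665392/111957685 (R = 4*(22247/(-10015) - 16382/(-22358)) = 4*(22247*(-1/10015) - 16382*(-1/22358)) = 4*(-22247/10015 + 8191/11179) = 4*(-166666348/111957685) = -666665392/111957685 ≈ -5.9546)
U(I) = -1/8 + I/8 (U(I) = -9/8 + (4*2 + I)/8 = -9/8 + (8 + I)/8 = -9/8 + (1 + I/8) = -1/8 + I/8)
R - U(-18) = -666665392/111957685 - (-1/8 + (1/8)*(-18)) = -666665392/111957685 - (-1/8 - 9/4) = -666665392/111957685 - 1*(-19/8) = -666665392/111957685 + 19/8 = -3206127121/895661480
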